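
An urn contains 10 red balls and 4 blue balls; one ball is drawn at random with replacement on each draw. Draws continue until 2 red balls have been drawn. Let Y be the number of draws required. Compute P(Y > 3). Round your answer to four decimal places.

Needing more than 3 draws ⇔ fewer than 2 successes in the first 3. With X ~ Binomial(3, 0.714286), P(Y > 3) = P(X ≤ 1).
  k=0: C(3,0)·0.714286^0·0.285714^3 = 0.023324
  k=1: C(3,1)·0.714286^1·0.285714^2 = 0.174927
P(X ≤ 1) = 0.198251

0.1983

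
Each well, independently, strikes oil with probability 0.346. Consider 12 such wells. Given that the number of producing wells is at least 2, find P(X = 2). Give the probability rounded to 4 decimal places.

0.1184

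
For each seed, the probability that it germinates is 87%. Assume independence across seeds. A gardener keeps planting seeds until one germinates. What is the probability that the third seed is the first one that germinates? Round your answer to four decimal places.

0.0147

Geometric (trials to first success), p = 0.87.
P(Y = 3) = (1−p)^2 · p = 0.0169 · 0.87 = 0.014703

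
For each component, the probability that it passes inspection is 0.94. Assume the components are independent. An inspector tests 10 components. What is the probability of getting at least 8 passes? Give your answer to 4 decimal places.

0.9812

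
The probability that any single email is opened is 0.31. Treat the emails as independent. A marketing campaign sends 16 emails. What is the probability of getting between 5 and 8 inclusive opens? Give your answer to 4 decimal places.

0.5529

X ~ Binomial(16, 0.31); P(5 ≤ X ≤ 8) = Σ C(16,k) p^k (1−p)^(16−k) over k:
  k=5: C(16,5)·0.31^5·0.69^11 = 0.211072
  k=6: C(16,6)·0.31^6·0.69^10 = 0.173854
  k=7: C(16,7)·0.31^7·0.69^9 = 0.111583
  k=8: C(16,8)·0.31^8·0.69^8 = 0.056398
Total = 0.552908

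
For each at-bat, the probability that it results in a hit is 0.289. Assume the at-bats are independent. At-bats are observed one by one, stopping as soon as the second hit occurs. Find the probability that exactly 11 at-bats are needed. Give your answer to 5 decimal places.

Y = trial on which the second success occurs; negative binomial, r=2, p=0.289.
P(Y=11) = C(10,1) · p^2 · (1−p)^9
= 10 · 0.083521 · 0.046433 = 0.0387813

0.03878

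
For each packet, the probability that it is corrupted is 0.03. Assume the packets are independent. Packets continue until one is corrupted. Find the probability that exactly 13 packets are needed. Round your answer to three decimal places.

Geometric (trials to first success), p = 0.03.
P(Y = 13) = (1−p)^12 · p = 0.69384 · 0.03 = 0.02082

0.021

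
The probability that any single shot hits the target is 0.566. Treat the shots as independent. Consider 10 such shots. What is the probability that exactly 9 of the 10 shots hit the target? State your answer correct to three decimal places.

X ~ Binomial(n=10, p=0.566).
P(X=9) = C(10,9) · p^9 · (1−p)^1
= 10 · 0.0059614 · 0.434 = 0.02587

0.026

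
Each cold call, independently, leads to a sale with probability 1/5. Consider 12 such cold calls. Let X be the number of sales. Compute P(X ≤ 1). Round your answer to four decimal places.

0.2749

X ~ Binomial(12, 0.20); P(X ≤ 1) = Σ C(12,k) p^k (1−p)^(12−k) over k:
  k=0: C(12,0)·0.20^0·0.80^12 = 0.068719
  k=1: C(12,1)·0.20^1·0.80^11 = 0.206158
Total = 0.274878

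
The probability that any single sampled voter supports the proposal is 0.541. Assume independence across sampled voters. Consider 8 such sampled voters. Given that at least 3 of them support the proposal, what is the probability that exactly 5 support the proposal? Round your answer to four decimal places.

X ~ Binomial(8, 0.541). Want P(X=5 | X≥3) = P(X=5) / P(X≥3).
P(X=5) = C(8,5)·0.541^5·0.459^3 = 0.250965
P(X≥3) = 1 − 0.001970 − 0.018577 − 0.076635 = 0.902818
Ratio = 0.250965 / 0.902818 = 0.277979

0.2780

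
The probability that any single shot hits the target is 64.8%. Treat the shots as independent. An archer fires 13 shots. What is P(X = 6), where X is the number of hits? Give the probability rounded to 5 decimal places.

0.08507

X ~ Binomial(n=13, p=0.648).
P(X=6) = C(13,6) · p^6 · (1−p)^7
= 1716 · 0.074037 · 0.00066957 = 0.0850679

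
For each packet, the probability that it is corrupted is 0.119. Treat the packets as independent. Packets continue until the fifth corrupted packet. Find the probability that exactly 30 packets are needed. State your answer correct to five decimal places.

0.02387

Y = trial on which the fifth success occurs; negative binomial, r=5, p=0.119.
P(Y=30) = C(29,4) · p^5 · (1−p)^25
= 23751 · 2.3864e-05 · 0.042111 = 0.0238679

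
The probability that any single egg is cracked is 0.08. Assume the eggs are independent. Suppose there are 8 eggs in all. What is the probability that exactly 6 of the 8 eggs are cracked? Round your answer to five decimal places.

0.00001

X ~ Binomial(n=8, p=0.08).
P(X=6) = C(8,6) · p^6 · (1−p)^2
= 28 · 2.6214e-07 · 0.8464 = 0.0000062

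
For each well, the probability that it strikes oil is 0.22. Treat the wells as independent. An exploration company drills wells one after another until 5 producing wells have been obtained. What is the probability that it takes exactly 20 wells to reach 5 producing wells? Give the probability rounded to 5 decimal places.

0.04807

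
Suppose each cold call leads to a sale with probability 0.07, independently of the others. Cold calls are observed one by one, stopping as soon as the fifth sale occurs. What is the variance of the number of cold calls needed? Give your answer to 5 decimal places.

Y = total cold calls until the fifth success; negative binomial with r=5, p=0.07.
Var(Y) = r(1−p)/p² = 5·0.93 / 0.07² = 948.9795918

948.97959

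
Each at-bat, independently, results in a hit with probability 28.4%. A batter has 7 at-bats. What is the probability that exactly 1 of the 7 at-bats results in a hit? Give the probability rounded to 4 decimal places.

0.2679

X ~ Binomial(n=7, p=0.284).
P(X=1) = C(7,1) · p^1 · (1−p)^6
= 7 · 0.284 · 0.13473 = 0.267852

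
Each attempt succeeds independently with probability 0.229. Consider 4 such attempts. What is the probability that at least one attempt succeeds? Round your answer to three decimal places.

P(at least one) = 1 − P(none) = 1 − (1 − 0.229)^4
= 1 − 0.35336 = 0.64664

0.647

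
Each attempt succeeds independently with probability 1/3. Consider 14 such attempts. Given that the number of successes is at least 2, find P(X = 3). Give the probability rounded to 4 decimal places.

0.1603

X ~ Binomial(14, 0.333333). Want P(X=3 | X≥2) = P(X=3) / P(X≥2).
P(X=3) = C(14,3)·0.333333^3·0.666667^11 = 0.155860
P(X≥2) = 1 − 0.003425 − 0.023978 = 0.972596
Ratio = 0.155860 / 0.972596 = 0.160251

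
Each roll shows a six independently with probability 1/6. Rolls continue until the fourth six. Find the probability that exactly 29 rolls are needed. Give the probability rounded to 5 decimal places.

0.02650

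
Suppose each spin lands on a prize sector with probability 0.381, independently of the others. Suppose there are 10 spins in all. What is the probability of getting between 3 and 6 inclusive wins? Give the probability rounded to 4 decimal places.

0.7582

X ~ Binomial(10, 0.381); P(3 ≤ X ≤ 6) = Σ C(10,k) p^k (1−p)^(10−k) over k:
  k=3: C(10,3)·0.381^3·0.619^7 = 0.231095
  k=4: C(10,4)·0.381^4·0.619^6 = 0.248922
  k=5: C(10,5)·0.381^5·0.619^5 = 0.183856
  k=6: C(10,6)·0.381^6·0.619^4 = 0.094304
Total = 0.758178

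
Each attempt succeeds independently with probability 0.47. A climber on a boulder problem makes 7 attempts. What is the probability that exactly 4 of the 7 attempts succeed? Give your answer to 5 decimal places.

0.25427

X ~ Binomial(n=7, p=0.47).
P(X=4) = C(7,4) · p^4 · (1−p)^3
= 35 · 0.048797 · 0.14888 = 0.2542653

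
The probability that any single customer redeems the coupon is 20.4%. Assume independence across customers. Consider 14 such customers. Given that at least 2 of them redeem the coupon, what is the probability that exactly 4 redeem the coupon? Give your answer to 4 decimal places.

0.2181

X ~ Binomial(14, 0.204). Want P(X=4 | X≥2) = P(X=4) / P(X≥2).
P(X=4) = C(14,4)·0.204^4·0.796^10 = 0.177046
P(X≥2) = 1 − 0.041000 − 0.147105 = 0.811895
Ratio = 0.177046 / 0.811895 = 0.218065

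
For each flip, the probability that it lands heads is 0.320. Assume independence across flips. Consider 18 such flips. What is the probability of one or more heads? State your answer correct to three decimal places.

P(at least one) = 1 − P(none) = 1 − (1 − 0.32)^18
= 1 − 0.00097 = 0.99903

0.999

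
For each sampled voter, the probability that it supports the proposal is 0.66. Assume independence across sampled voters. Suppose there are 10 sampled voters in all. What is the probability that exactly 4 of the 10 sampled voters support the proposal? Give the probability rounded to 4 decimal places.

0.0616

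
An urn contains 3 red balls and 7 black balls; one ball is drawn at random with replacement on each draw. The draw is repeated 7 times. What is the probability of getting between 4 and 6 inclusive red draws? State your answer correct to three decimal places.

X ~ Binomial(7, 0.30); P(4 ≤ X ≤ 6) = Σ C(7,k) p^k (1−p)^(7−k) over k:
  k=4: C(7,4)·0.30^4·0.70^3 = 0.09724
  k=5: C(7,5)·0.30^5·0.70^2 = 0.02500
  k=6: C(7,6)·0.30^6·0.70^1 = 0.00357
Total = 0.12582

0.126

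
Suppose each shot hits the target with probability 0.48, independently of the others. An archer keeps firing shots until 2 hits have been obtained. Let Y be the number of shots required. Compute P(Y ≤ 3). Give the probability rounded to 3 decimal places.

0.470

Finishing within 3 shots ⇔ at least 2 successes in the first 3. With X ~ Binomial(3, 0.48), P(Y ≤ 3) = 1 − P(X ≤ 1).
  k=0: C(3,0)·0.48^0·0.52^3 = 0.14061
  k=1: C(3,1)·0.48^1·0.52^2 = 0.38938
1 − 0.52998 = 0.47002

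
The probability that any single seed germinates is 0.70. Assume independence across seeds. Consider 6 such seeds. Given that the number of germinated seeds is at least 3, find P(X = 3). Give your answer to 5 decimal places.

X ~ Binomial(6, 0.70). Want P(X=3 | X≥3) = P(X=3) / P(X≥3).
P(X=3) = C(6,3)·0.70^3·0.30^3 = 0.1852200
P(X≥3) = 1 − 0.0007290 − 0.0102060 − 0.0595350 = 0.9295300
Ratio = 0.1852200 / 0.9295300 = 0.1992620

0.19926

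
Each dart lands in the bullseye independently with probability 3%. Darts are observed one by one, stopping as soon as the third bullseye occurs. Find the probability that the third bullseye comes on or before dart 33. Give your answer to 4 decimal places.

0.0756

Finishing within 33 darts ⇔ at least 3 successes in the first 33. With X ~ Binomial(33, 0.03), P(Y ≤ 33) = 1 − P(X ≤ 2).
  k=0: C(33,0)·0.03^0·0.97^33 = 0.365988
  k=1: C(33,1)·0.03^1·0.97^32 = 0.373534
  k=2: C(33,2)·0.03^2·0.97^31 = 0.184842
1 − 0.924365 = 0.075635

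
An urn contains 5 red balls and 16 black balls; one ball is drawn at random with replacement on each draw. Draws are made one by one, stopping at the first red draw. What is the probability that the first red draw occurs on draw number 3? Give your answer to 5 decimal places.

0.13821

Geometric (trials to first success), p = 0.238095.
P(Y = 3) = (1−p)^2 · p = 0.5805 · 0.238095 = 0.1382140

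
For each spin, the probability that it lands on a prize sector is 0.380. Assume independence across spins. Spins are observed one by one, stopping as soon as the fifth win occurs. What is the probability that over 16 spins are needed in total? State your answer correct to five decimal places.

0.21054

Needing more than 16 spins ⇔ fewer than 5 successes in the first 16. With X ~ Binomial(16, 0.38), P(Y > 16) = P(X ≤ 4).
  k=0: C(16,0)·0.38^0·0.62^16 = 0.0004767
  k=1: C(16,1)·0.38^1·0.62^15 = 0.0046750
  k=2: C(16,2)·0.38^2·0.62^14 = 0.0214898
  k=3: C(16,3)·0.38^3·0.62^13 = 0.0614654
  k=4: C(16,4)·0.38^4·0.62^12 = 0.1224351
P(X ≤ 4) = 0.2105420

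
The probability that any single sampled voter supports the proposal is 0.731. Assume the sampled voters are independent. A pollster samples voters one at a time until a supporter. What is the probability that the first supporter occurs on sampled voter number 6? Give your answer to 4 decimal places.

Geometric (trials to first success), p = 0.731.
P(Y = 6) = (1−p)^5 · p = 0.0014085 · 0.731 = 0.001030

0.0010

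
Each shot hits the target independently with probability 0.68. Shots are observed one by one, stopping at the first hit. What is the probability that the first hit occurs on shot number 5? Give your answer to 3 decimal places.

0.007

Geometric (trials to first success), p = 0.68.
P(Y = 5) = (1−p)^4 · p = 0.010486 · 0.68 = 0.00713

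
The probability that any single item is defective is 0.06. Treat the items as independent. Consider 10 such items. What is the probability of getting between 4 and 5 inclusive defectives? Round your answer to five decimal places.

0.00202

X ~ Binomial(10, 0.06); P(4 ≤ X ≤ 5) = Σ C(10,k) p^k (1−p)^(10−k) over k:
  k=4: C(10,4)·0.06^4·0.94^6 = 0.0018775
  k=5: C(10,5)·0.06^5·0.94^5 = 0.0001438
Total = 0.0020214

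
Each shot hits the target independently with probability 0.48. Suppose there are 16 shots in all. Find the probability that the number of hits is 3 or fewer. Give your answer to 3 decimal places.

0.016

X ~ Binomial(16, 0.48); P(X ≤ 3) = Σ C(16,k) p^k (1−p)^(16−k) over k:
  k=0: C(16,0)·0.48^0·0.52^16 = 0.00003
  k=1: C(16,1)·0.48^1·0.52^15 = 0.00042
  k=2: C(16,2)·0.48^2·0.52^14 = 0.00292
  k=3: C(16,3)·0.48^3·0.52^13 = 0.01259
Total = 0.01596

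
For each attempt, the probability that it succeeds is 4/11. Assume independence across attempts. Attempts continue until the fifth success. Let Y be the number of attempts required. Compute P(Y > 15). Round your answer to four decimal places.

0.3117

Needing more than 15 attempts ⇔ fewer than 5 successes in the first 15. With X ~ Binomial(15, 0.363636), P(Y > 15) = P(X ≤ 4).
  k=0: C(15,0)·0.363636^0·0.636364^15 = 0.001137
  k=1: C(15,1)·0.363636^1·0.636364^14 = 0.009742
  k=2: C(15,2)·0.363636^2·0.636364^13 = 0.038967
  k=3: C(15,3)·0.363636^3·0.636364^12 = 0.096489
  k=4: C(15,4)·0.363636^4·0.636364^11 = 0.165410
P(X ≤ 4) = 0.311743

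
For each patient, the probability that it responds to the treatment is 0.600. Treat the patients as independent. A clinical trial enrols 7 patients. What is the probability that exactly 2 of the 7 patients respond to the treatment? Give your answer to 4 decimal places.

0.0774

X ~ Binomial(n=7, p=0.60).
P(X=2) = C(7,2) · p^2 · (1−p)^5
= 21 · 0.36 · 0.01024 = 0.077414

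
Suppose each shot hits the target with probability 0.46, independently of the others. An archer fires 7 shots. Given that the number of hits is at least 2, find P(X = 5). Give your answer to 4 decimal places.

X ~ Binomial(7, 0.46). Want P(X=5 | X≥2) = P(X=5) / P(X≥2).
P(X=5) = C(7,5)·0.46^5·0.54^2 = 0.126123
P(X≥2) = 1 − 0.013389 − 0.079840 = 0.906771
Ratio = 0.126123 / 0.906771 = 0.139091

0.1391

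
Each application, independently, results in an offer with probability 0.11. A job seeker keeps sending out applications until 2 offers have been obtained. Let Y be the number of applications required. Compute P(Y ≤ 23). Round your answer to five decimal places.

Finishing within 23 applications ⇔ at least 2 successes in the first 23. With X ~ Binomial(23, 0.11), P(Y ≤ 23) = 1 − P(X ≤ 1).
  k=0: C(23,0)·0.11^0·0.89^23 = 0.0685441
  k=1: C(23,1)·0.11^1·0.89^22 = 0.1948501
1 − 0.2633942 = 0.7366058

0.73661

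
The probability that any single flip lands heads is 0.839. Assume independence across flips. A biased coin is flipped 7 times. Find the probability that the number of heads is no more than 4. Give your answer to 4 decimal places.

0.0880

X ~ Binomial(7, 0.839); P(X ≤ 4) = Σ C(7,k) p^k (1−p)^(7−k) over k:
  k=0: C(7,0)·0.839^0·0.161^7 = 0.000003
  k=1: C(7,1)·0.839^1·0.161^6 = 0.000102
  k=2: C(7,2)·0.839^2·0.161^5 = 0.001599
  k=3: C(7,3)·0.839^3·0.161^4 = 0.013889
  k=4: C(7,4)·0.839^4·0.161^3 = 0.072376
Total = 0.087969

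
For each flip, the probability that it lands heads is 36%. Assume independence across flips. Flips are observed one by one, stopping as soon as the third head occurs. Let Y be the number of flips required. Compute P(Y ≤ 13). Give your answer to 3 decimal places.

0.900

Finishing within 13 flips ⇔ at least 3 successes in the first 13. With X ~ Binomial(13, 0.36), P(Y ≤ 13) = 1 − P(X ≤ 2).
  k=0: C(13,0)·0.36^0·0.64^13 = 0.00302
  k=1: C(13,1)·0.36^1·0.64^12 = 0.02210
  k=2: C(13,2)·0.36^2·0.64^11 = 0.07459
1 − 0.09971 = 0.90029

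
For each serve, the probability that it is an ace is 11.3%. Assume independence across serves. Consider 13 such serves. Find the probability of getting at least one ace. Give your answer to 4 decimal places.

0.7896

P(at least one) = 1 − P(none) = 1 − (1 − 0.113)^13
= 1 − 0.210381 = 0.789619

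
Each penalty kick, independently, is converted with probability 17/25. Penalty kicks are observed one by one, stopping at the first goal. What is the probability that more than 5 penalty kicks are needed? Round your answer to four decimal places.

0.0034

Y = number of penalty kicks to the first success; geometric, p = 0.68.
P(Y > 5) = P(first 5 all fail) = (1−p)^5 = 0.003355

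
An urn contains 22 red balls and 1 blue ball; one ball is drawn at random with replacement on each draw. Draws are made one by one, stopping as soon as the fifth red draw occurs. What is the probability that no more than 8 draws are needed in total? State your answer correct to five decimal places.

0.99978

Finishing within 8 draws ⇔ at least 5 successes in the first 8. With X ~ Binomial(8, 0.956522), P(Y ≤ 8) = 1 − P(X ≤ 4).
  k=0: C(8,0)·0.956522^0·0.043478^8 = 0.0000000
  k=1: C(8,1)·0.956522^1·0.043478^7 = 0.0000000
  k=2: C(8,2)·0.956522^2·0.043478^6 = 0.0000002
  k=3: C(8,3)·0.956522^3·0.043478^5 = 0.0000076
  k=4: C(8,4)·0.956522^4·0.043478^4 = 0.0002094
1 − 0.0002172 = 0.9997828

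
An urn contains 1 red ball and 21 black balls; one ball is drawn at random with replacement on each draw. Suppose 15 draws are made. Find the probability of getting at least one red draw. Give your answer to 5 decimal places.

P(at least one) = 1 − P(none) = 1 − (1 − 0.045455)^15
= 1 − 0.4976789 = 0.5023211

0.50232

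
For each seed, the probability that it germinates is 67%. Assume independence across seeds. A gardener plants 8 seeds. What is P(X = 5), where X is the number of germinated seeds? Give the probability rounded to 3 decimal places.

X ~ Binomial(n=8, p=0.67).
P(X=5) = C(8,5) · p^5 · (1−p)^3
= 56 · 0.13501 · 0.035937 = 0.27171

0.272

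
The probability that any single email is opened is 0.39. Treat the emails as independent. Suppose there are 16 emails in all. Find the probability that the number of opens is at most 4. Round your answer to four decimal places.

0.1877

X ~ Binomial(16, 0.39); P(X ≤ 4) = Σ C(16,k) p^k (1−p)^(16−k) over k:
  k=0: C(16,0)·0.39^0·0.61^16 = 0.000368
  k=1: C(16,1)·0.39^1·0.61^15 = 0.003760
  k=2: C(16,2)·0.39^2·0.61^14 = 0.018027
  k=3: C(16,3)·0.39^3·0.61^13 = 0.053786
  k=4: C(16,4)·0.39^4·0.61^12 = 0.111760
Total = 0.187701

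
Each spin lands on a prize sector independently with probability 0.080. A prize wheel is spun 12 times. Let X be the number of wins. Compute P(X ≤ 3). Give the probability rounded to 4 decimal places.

X ~ Binomial(12, 0.08); P(X ≤ 3) = Σ C(12,k) p^k (1−p)^(12−k) over k:
  k=0: C(12,0)·0.08^0·0.92^12 = 0.367666
  k=1: C(12,1)·0.08^1·0.92^11 = 0.383652
  k=2: C(12,2)·0.08^2·0.92^10 = 0.183486
  k=3: C(12,3)·0.08^3·0.92^9 = 0.053184
Total = 0.987988

0.9880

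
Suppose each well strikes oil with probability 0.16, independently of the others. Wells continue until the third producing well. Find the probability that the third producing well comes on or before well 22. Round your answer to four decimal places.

0.7071

Finishing within 22 wells ⇔ at least 3 successes in the first 22. With X ~ Binomial(22, 0.16), P(Y ≤ 22) = 1 − P(X ≤ 2).
  k=0: C(22,0)·0.16^0·0.84^22 = 0.021585
  k=1: C(22,1)·0.16^1·0.84^21 = 0.090450
  k=2: C(22,2)·0.16^2·0.84^20 = 0.180900
1 − 0.292934 = 0.707066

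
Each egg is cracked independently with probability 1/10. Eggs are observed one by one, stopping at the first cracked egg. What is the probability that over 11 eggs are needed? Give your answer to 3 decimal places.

0.314

Y = number of eggs to the first success; geometric, p = 0.10.
P(Y > 11) = P(first 11 all fail) = (1−p)^11 = 0.31381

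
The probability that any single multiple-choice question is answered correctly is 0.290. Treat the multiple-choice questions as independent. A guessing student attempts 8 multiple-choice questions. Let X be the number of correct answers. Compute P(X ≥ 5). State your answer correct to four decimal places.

0.0505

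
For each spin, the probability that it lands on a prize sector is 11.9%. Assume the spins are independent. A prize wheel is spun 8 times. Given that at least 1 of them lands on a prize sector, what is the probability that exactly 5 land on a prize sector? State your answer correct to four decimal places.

0.0014

X ~ Binomial(8, 0.119). Want P(X=5 | X≥1) = P(X=5) / P(X≥1).
P(X=5) = C(8,5)·0.119^5·0.881^3 = 0.000914
P(X≥1) = 1 − 0.362917 = 0.637083
Ratio = 0.000914 / 0.637083 = 0.001434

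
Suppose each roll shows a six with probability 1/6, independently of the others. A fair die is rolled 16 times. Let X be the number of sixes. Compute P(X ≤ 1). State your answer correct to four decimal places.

X ~ Binomial(16, 0.166667); P(X ≤ 1) = Σ C(16,k) p^k (1−p)^(16−k) over k:
  k=0: C(16,0)·0.166667^0·0.833333^16 = 0.054088
  k=1: C(16,1)·0.166667^1·0.833333^15 = 0.173081
Total = 0.227169

0.2272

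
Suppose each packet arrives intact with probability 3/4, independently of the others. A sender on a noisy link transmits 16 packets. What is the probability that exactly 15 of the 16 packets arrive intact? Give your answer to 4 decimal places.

0.0535

X ~ Binomial(n=16, p=0.75).
P(X=15) = C(16,15) · p^15 · (1−p)^1
= 16 · 0.013363 · 0.25 = 0.053454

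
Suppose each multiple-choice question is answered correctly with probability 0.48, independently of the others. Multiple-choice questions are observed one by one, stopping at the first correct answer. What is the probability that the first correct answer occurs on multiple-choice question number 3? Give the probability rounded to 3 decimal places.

Geometric (trials to first success), p = 0.48.
P(Y = 3) = (1−p)^2 · p = 0.2704 · 0.48 = 0.12979

0.130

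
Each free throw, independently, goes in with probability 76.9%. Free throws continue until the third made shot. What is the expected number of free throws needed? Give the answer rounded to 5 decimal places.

3.90117

Y = total free throws until the third success; negative binomial with r=3, p=0.769.
E[Y] = r / p = 3 / 0.769 = 3.9011704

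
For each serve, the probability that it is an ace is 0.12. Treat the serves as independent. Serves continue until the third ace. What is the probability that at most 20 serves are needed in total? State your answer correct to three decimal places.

0.437

Finishing within 20 serves ⇔ at least 3 successes in the first 20. With X ~ Binomial(20, 0.12), P(Y ≤ 20) = 1 − P(X ≤ 2).
  k=0: C(20,0)·0.12^0·0.88^20 = 0.07756
  k=1: C(20,1)·0.12^1·0.88^19 = 0.21153
  k=2: C(20,2)·0.12^2·0.88^18 = 0.27403
1 − 0.56313 = 0.43687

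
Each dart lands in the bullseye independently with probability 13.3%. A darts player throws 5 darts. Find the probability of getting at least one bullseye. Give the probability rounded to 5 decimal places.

P(at least one) = 1 − P(none) = 1 − (1 − 0.133)^5
= 1 − 0.4898865 = 0.5101135

0.51011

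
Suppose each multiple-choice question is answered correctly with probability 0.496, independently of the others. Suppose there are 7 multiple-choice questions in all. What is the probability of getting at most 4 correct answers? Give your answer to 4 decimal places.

X ~ Binomial(7, 0.496); P(X ≤ 4) = Σ C(7,k) p^k (1−p)^(7−k) over k:
  k=0: C(7,0)·0.496^0·0.504^7 = 0.008261
  k=1: C(7,1)·0.496^1·0.504^6 = 0.056907
  k=2: C(7,2)·0.496^2·0.504^5 = 0.168010
  k=3: C(7,3)·0.496^3·0.504^4 = 0.275572
  k=4: C(7,4)·0.496^4·0.504^3 = 0.271198
Total = 0.779947

0.7799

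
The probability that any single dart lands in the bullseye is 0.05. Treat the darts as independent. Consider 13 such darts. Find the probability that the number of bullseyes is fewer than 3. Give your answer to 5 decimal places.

X ~ Binomial(13, 0.05); P(X ≤ 2) = Σ C(13,k) p^k (1−p)^(13−k) over k:
  k=0: C(13,0)·0.05^0·0.95^13 = 0.5133421
  k=1: C(13,1)·0.05^1·0.95^12 = 0.3512341
  k=2: C(13,2)·0.05^2·0.95^11 = 0.1109160
Total = 0.9754922

0.97549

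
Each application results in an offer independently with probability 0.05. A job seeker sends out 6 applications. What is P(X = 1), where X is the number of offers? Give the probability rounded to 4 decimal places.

0.2321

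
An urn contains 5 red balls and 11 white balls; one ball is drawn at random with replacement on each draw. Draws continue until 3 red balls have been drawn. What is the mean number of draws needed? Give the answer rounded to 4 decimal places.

Y = total draws until the third success; negative binomial with r=3, p=0.3125.
E[Y] = r / p = 3 / 0.3125 = 9.600000

9.6000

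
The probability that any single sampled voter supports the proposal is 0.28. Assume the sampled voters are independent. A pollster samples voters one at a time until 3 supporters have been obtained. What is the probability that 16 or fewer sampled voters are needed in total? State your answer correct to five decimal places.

0.86767

Finishing within 16 sampled voters ⇔ at least 3 successes in the first 16. With X ~ Binomial(16, 0.28), P(Y ≤ 16) = 1 − P(X ≤ 2).
  k=0: C(16,0)·0.28^0·0.72^16 = 0.0052158
  k=1: C(16,1)·0.28^1·0.72^15 = 0.0324538
  k=2: C(16,2)·0.28^2·0.72^14 = 0.0946569
1 − 0.1323265 = 0.8676735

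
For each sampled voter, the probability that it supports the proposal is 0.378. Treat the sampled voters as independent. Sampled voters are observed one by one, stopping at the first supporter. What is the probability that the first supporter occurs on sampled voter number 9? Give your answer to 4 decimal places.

0.0085

Geometric (trials to first success), p = 0.378.
P(Y = 9) = (1−p)^8 · p = 0.022404 · 0.378 = 0.008469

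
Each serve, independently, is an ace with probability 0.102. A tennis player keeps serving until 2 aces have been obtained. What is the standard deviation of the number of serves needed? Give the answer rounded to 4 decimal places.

Y = total serves until the second success; negative binomial with r=2, p=0.102.
SD(Y) = √[r(1−p)/p²] = √(172.625913) = 13.138718

13.1387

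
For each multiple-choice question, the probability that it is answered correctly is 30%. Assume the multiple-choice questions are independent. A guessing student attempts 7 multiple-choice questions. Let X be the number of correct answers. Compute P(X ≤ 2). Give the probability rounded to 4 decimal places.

0.6471

X ~ Binomial(7, 0.30); P(X ≤ 2) = Σ C(7,k) p^k (1−p)^(7−k) over k:
  k=0: C(7,0)·0.30^0·0.70^7 = 0.082354
  k=1: C(7,1)·0.30^1·0.70^6 = 0.247063
  k=2: C(7,2)·0.30^2·0.70^5 = 0.317652
Total = 0.647069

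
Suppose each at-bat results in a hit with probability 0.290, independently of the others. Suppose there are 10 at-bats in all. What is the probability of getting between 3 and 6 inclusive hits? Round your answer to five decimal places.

X ~ Binomial(10, 0.29); P(3 ≤ X ≤ 6) = Σ C(10,k) p^k (1−p)^(10−k) over k:
  k=3: C(10,3)·0.29^3·0.71^7 = 0.2661851
  k=4: C(10,4)·0.29^4·0.71^6 = 0.1902661
  k=5: C(10,5)·0.29^5·0.71^5 = 0.0932572
  k=6: C(10,6)·0.29^6·0.71^4 = 0.0317425
Total = 0.5814508

0.58145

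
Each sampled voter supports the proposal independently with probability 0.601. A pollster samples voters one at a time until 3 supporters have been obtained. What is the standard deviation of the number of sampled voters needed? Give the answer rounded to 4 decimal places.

Y = total sampled voters until the third success; negative binomial with r=3, p=0.601.
SD(Y) = √[r(1−p)/p²] = √(3.313944) = 1.820424

1.8204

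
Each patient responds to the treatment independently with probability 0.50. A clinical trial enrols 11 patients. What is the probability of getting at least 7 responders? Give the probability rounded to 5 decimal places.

X ~ Binomial(11, 0.50); P(X ≥ 7) = Σ C(11,k) p^k (1−p)^(11−k) over k:
  k=7: C(11,7)·0.50^7·0.50^4 = 0.1611328
  k=8: C(11,8)·0.50^8·0.50^3 = 0.0805664
  k=9: C(11,9)·0.50^9·0.50^2 = 0.0268555
  k=10: C(11,10)·0.50^10·0.50^1 = 0.0053711
  k=11: C(11,11)·0.50^11·0.50^0 = 0.0004883
Total = 0.2744141

0.27441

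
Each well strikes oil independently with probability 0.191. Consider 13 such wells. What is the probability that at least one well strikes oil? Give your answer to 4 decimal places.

P(at least one) = 1 − P(none) = 1 − (1 − 0.191)^13
= 1 − 0.063582 = 0.936418

0.9364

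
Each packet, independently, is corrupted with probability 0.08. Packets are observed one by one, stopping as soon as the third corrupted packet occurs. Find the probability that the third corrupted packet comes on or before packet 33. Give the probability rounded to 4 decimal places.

Finishing within 33 packets ⇔ at least 3 successes in the first 33. With X ~ Binomial(33, 0.08), P(Y ≤ 33) = 1 − P(X ≤ 2).
  k=0: C(33,0)·0.08^0·0.92^33 = 0.063826
  k=1: C(33,1)·0.08^1·0.92^32 = 0.183153
  k=2: C(33,2)·0.08^2·0.92^31 = 0.254822
1 − 0.501801 = 0.498199

0.4982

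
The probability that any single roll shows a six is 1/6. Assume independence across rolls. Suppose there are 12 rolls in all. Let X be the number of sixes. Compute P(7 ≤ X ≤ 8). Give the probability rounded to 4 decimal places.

X ~ Binomial(12, 0.166667); P(7 ≤ X ≤ 8) = Σ C(12,k) p^k (1−p)^(12−k) over k:
  k=7: C(12,7)·0.166667^7·0.833333^5 = 0.001137
  k=8: C(12,8)·0.166667^8·0.833333^4 = 0.000142
Total = 0.001279

0.0013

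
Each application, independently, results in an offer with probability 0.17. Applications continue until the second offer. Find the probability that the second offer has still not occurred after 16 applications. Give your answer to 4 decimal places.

0.2170

Needing more than 16 applications ⇔ fewer than 2 successes in the first 16. With X ~ Binomial(16, 0.17), P(Y > 16) = P(X ≤ 1).
  k=0: C(16,0)·0.17^0·0.83^16 = 0.050728
  k=1: C(16,1)·0.17^1·0.83^15 = 0.166242
P(X ≤ 1) = 0.216970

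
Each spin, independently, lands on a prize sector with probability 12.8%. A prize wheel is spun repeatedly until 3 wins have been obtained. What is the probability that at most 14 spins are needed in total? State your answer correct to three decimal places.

Finishing within 14 spins ⇔ at least 3 successes in the first 14. With X ~ Binomial(14, 0.128), P(Y ≤ 14) = 1 − P(X ≤ 2).
  k=0: C(14,0)·0.128^0·0.872^14 = 0.14697
  k=1: C(14,1)·0.128^1·0.872^13 = 0.30203
  k=2: C(14,2)·0.128^2·0.872^12 = 0.28818
1 − 0.73718 = 0.26282

0.263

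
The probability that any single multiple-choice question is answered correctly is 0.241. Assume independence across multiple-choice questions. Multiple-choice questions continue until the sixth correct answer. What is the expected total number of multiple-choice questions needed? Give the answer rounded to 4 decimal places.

24.8963

Y = total multiple-choice questions until the sixth success; negative binomial with r=6, p=0.241.
E[Y] = r / p = 6 / 0.241 = 24.896266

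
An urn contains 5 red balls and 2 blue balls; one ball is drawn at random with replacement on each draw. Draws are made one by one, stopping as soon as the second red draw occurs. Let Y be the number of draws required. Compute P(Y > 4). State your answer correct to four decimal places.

0.0733

Needing more than 4 draws ⇔ fewer than 2 successes in the first 4. With X ~ Binomial(4, 0.714286), P(Y > 4) = P(X ≤ 1).
  k=0: C(4,0)·0.714286^0·0.285714^4 = 0.006664
  k=1: C(4,1)·0.714286^1·0.285714^3 = 0.066639
P(X ≤ 1) = 0.073303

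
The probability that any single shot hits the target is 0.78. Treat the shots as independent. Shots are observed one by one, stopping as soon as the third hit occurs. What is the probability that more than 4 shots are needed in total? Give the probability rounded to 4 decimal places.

Needing more than 4 shots ⇔ fewer than 3 successes in the first 4. With X ~ Binomial(4, 0.78), P(Y > 4) = P(X ≤ 2).
  k=0: C(4,0)·0.78^0·0.22^4 = 0.002343
  k=1: C(4,1)·0.78^1·0.22^3 = 0.033222
  k=2: C(4,2)·0.78^2·0.22^2 = 0.176679
P(X ≤ 2) = 0.212244

0.2122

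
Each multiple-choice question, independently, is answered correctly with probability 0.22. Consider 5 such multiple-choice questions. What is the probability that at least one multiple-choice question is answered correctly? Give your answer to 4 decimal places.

0.7113

P(at least one) = 1 − P(none) = 1 − (1 − 0.22)^5
= 1 − 0.288717 = 0.711283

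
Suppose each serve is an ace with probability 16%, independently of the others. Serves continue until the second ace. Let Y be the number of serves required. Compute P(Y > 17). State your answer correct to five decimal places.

0.21874

Needing more than 17 serves ⇔ fewer than 2 successes in the first 17. With X ~ Binomial(17, 0.16), P(Y > 17) = P(X ≤ 1).
  k=0: C(17,0)·0.16^0·0.84^17 = 0.0516117
  k=1: C(17,1)·0.16^1·0.84^16 = 0.1671235
P(X ≤ 1) = 0.2187351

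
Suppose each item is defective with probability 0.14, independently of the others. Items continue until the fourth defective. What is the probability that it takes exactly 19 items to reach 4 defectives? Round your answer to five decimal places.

Y = trial on which the fourth success occurs; negative binomial, r=4, p=0.14.
P(Y=19) = C(18,3) · p^4 · (1−p)^15
= 816 · 0.00038416 · 0.10411 = 0.0326347

0.03263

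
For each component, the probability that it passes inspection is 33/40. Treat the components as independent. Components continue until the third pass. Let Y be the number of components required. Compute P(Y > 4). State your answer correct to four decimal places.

0.1437

Needing more than 4 components ⇔ fewer than 3 successes in the first 4. With X ~ Binomial(4, 0.825), P(Y > 4) = P(X ≤ 2).
  k=0: C(4,0)·0.825^0·0.175^4 = 0.000938
  k=1: C(4,1)·0.825^1·0.175^3 = 0.017686
  k=2: C(4,2)·0.825^2·0.175^2 = 0.125065
P(X ≤ 2) = 0.143689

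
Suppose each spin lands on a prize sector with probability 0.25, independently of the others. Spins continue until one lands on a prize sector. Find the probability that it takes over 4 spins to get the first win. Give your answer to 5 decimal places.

0.31641

Y = number of spins to the first success; geometric, p = 0.25.
P(Y > 4) = P(first 4 all fail) = (1−p)^4 = 0.3164062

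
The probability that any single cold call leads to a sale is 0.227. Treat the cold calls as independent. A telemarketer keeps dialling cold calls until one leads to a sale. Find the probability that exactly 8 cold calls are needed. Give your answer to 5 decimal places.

0.03744

Geometric (trials to first success), p = 0.227.
P(Y = 8) = (1−p)^7 · p = 0.16491 · 0.227 = 0.0374354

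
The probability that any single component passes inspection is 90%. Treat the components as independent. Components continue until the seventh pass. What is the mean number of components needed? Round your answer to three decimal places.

Y = total components until the seventh success; negative binomial with r=7, p=0.90.
E[Y] = r / p = 7 / 0.90 = 7.77778

7.778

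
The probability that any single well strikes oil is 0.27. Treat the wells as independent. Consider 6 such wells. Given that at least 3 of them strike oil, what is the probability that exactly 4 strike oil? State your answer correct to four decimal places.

0.2100

X ~ Binomial(6, 0.27). Want P(X=4 | X≥3) = P(X=4) / P(X≥3).
P(X=4) = C(6,4)·0.27^4·0.73^2 = 0.042481
P(X≥3) = 1 − 0.151334 − 0.335838 − 0.310535 = 0.202293
Ratio = 0.042481 / 0.202293 = 0.209996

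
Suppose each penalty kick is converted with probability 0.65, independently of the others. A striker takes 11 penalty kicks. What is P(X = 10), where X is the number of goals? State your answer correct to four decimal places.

0.0518

X ~ Binomial(n=11, p=0.65).
P(X=10) = C(11,10) · p^10 · (1−p)^1
= 11 · 0.013463 · 0.35 = 0.051832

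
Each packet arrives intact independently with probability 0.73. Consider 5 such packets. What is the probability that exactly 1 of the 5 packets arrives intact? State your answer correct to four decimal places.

0.0194

X ~ Binomial(n=5, p=0.73).
P(X=1) = C(5,1) · p^1 · (1−p)^4
= 5 · 0.73 · 0.0053144 = 0.019398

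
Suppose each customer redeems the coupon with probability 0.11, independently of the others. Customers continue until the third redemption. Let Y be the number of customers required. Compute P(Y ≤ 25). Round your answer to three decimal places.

Finishing within 25 customers ⇔ at least 3 successes in the first 25. With X ~ Binomial(25, 0.11), P(Y ≤ 25) = 1 − P(X ≤ 2).
  k=0: C(25,0)·0.11^0·0.89^25 = 0.05429
  k=1: C(25,1)·0.11^1·0.89^24 = 0.16776
  k=2: C(25,2)·0.11^2·0.89^23 = 0.24882
1 − 0.47087 = 0.52913

0.529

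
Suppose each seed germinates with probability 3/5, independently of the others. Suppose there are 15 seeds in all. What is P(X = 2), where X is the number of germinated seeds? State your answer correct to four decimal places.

0.0003

X ~ Binomial(n=15, p=0.60).
P(X=2) = C(15,2) · p^2 · (1−p)^13
= 105 · 0.36 · 6.7109e-06 = 0.000254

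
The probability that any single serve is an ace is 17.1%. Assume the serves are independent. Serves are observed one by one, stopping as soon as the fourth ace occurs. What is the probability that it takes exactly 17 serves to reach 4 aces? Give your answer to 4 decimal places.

Y = trial on which the fourth success occurs; negative binomial, r=4, p=0.171.
P(Y=17) = C(16,3) · p^4 · (1−p)^13
= 560 · 0.00085504 · 0.087339 = 0.041820

0.0418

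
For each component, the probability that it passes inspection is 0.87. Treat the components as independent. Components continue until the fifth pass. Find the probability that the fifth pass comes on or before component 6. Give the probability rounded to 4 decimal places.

0.8224

Finishing within 6 components ⇔ at least 5 successes in the first 6. With X ~ Binomial(6, 0.87), P(Y ≤ 6) = 1 − P(X ≤ 4).
  k=0: C(6,0)·0.87^0·0.13^6 = 0.000005
  k=1: C(6,1)·0.87^1·0.13^5 = 0.000194
  k=2: C(6,2)·0.87^2·0.13^4 = 0.003243
  k=3: C(6,3)·0.87^3·0.13^3 = 0.028935
  k=4: C(6,4)·0.87^4·0.13^2 = 0.145230
1 − 0.177605 = 0.822395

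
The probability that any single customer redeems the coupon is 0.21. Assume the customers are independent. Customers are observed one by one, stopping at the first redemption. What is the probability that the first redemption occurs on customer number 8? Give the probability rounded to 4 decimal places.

Geometric (trials to first success), p = 0.21.
P(Y = 8) = (1−p)^7 · p = 0.19204 · 0.21 = 0.040328

0.0403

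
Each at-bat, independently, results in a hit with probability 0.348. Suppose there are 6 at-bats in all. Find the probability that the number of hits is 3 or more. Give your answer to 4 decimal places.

X ~ Binomial(6, 0.348); P(X ≥ 3) = Σ C(6,k) p^k (1−p)^(6−k) over k:
  k=3: C(6,3)·0.348^3·0.652^3 = 0.233620
  k=4: C(6,4)·0.348^4·0.652^2 = 0.093520
  k=5: C(6,5)·0.348^5·0.652^1 = 0.019966
  k=6: C(6,6)·0.348^6·0.652^0 = 0.001776
Total = 0.348882

0.3489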